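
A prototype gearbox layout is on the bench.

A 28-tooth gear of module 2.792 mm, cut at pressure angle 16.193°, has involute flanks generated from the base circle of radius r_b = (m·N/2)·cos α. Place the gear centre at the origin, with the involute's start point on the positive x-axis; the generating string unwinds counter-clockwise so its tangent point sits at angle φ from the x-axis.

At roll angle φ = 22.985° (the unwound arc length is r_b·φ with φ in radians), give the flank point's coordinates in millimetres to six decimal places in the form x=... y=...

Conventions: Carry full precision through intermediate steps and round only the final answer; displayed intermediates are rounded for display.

single-mesh involute tooth geometry (28T wheel at module 2.792)
pitch radius r_p = m·N/2 = 2.792·28/2 = 39.088000
base radius r_b = r_p·cos α = 39.088000·cos 16.193° = 37.537292
roll angle φ = 22.985° = 0.40116393 rad
x = r_b·(cos φ + φ·sin φ) = 40.437335
y = r_b·(sin φ − φ·cos φ) = 0.794881

x=40.437335 y=0.794881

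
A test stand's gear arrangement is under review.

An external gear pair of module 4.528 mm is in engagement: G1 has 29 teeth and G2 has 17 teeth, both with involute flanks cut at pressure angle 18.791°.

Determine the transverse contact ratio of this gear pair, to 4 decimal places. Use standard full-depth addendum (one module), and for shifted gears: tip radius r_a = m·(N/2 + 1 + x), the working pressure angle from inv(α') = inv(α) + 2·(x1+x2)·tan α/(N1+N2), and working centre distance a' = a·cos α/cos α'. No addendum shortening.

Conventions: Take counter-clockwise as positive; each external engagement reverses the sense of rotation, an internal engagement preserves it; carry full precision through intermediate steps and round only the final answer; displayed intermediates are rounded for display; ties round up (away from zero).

1.6270

topology: single-mesh involute geometry — m = 4.528, 29T/17T pair
base radii: r_b1 = 62.156527, r_b2 = 36.436585
tip radii: r_a1 = 70.184000, r_a2 = 43.016000
no profile shift: α' = α, a' = a
action lengths: √(r_a1²−r_b1²) = 32.593865, √(r_a2²−r_b2²) = 22.863761
base pitch p_b = π·m·cos α = 13.466930
CR = (32.593865 + 22.863761 − 104.144000·sin 18.79100°)/13.466930 = 1.627028
contact ratio ≈ 1.6270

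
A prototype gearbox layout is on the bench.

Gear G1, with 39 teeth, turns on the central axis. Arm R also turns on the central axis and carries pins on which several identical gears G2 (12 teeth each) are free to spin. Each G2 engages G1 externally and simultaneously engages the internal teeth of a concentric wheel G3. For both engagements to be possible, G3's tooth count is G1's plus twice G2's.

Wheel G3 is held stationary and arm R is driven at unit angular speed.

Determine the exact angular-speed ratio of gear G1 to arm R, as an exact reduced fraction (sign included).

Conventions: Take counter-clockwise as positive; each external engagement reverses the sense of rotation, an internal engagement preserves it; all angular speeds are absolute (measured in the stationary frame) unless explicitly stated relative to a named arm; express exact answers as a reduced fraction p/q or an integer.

class = planetary set [G3 = 39+2·12 = 63; Willis about the carrier]
ring teeth: 39 + 2·12 = 63
39(ω_sun−ω_arm) = −63(ω_ring−ω_arm),  ω_ring = 0, ω_arm = 1
ω_sun = 1 − (63/39)(0−1) = 34/13
ω_out/ω_in = 34/13

34/13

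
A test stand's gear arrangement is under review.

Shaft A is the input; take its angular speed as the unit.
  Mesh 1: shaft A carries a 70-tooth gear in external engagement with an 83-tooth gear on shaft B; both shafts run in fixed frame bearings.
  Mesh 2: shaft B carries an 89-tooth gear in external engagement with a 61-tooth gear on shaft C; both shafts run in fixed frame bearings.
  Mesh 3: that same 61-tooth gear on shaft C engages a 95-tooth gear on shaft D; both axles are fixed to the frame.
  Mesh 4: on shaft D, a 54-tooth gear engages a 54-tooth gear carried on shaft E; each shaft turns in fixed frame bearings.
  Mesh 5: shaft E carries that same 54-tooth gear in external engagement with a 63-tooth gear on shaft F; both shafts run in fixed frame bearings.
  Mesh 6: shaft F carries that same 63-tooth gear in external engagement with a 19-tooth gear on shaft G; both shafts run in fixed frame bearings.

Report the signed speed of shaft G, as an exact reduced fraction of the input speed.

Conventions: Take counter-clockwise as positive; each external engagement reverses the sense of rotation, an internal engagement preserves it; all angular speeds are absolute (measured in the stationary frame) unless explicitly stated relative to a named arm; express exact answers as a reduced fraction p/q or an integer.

6-mesh fixed-axis compound train (all bearings frame-fixed)
mesh 1 [70T→83T]: |ω|/ω_in = 1×70/83 = 70/83, sense flips to −
mesh 2 [89T→61T]: |ω|/ω_in = (70/83)×89/61 = 6230/5063, sense flips to +
mesh 3 [61T→95T]: |ω|/ω_in = (6230/5063)×61/95 = 1246/1577, sense flips to −
mesh 4 [54T→54T]: |ω|/ω_in = (1246/1577)×54/54 = 1246/1577, sense flips to +
mesh 5 [54T→63T]: |ω|/ω_in = (1246/1577)×54/63 = 1068/1577, sense flips to −
mesh 6 [63T→19T]: |ω|/ω_in = (1068/1577)×63/19 = 67284/29963, sense flips to +
signed output speed (× input speed) = 67284/29963

67284/29963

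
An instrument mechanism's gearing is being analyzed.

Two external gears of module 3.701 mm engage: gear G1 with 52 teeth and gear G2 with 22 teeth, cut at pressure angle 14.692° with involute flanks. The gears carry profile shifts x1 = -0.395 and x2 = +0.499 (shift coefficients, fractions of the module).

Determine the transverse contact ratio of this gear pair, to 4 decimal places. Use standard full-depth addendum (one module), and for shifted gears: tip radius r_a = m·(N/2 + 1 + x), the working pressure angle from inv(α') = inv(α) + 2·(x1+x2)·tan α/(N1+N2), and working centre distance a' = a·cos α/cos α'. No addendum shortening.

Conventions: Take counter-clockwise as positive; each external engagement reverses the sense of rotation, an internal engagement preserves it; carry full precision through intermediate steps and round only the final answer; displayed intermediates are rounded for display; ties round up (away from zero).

1.7960

topology: single-mesh involute geometry — m = 3.701, 52T/22T pair
base radii: r_b1 = 93.079715, r_b2 = 39.379880
tip radii: r_a1 = 98.465105, r_a2 = 46.258799
inv(α') = inv(14.692°) + 2·(-0.395+0.499)·tan α/(52+22) = 0.00650907  ⇒  α' = 15.28114°
a' = a·cos α / cos α' = 136.9370·cos 14.692°/cos 15.28114° = 137.314455
action lengths: √(r_a1²−r_b1²) = 32.117651, √(r_a2²−r_b2²) = 24.271415
base pitch p_b = π·m·cos α = 11.246867
CR = (32.117651 + 24.271415 − 137.314455·sin 15.28114°)/11.246867 = 1.795974
contact ratio ≈ 1.7960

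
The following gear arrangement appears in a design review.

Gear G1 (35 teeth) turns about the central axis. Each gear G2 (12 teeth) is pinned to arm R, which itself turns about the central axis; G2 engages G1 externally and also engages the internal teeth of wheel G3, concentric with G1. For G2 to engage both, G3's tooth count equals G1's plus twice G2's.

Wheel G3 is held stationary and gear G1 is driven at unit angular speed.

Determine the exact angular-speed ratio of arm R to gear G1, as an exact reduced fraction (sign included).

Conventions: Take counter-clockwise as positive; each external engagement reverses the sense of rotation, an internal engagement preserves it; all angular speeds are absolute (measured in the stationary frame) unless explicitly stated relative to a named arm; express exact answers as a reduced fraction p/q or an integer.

recognized (axles ride arm R): planetary set, 35/12/59 teeth
ring teeth: 35 + 2·12 = 59
35(ω_sun−ω_arm) = −59(ω_ring−ω_arm),  ω_ring = 0, ω_sun = 1
35(1−ω_arm) = −59(0−ω_arm)  ⇒  94·ω_arm = 35  ⇒  ω_arm = 35/94
ω_out/ω_in = 35/94

35/94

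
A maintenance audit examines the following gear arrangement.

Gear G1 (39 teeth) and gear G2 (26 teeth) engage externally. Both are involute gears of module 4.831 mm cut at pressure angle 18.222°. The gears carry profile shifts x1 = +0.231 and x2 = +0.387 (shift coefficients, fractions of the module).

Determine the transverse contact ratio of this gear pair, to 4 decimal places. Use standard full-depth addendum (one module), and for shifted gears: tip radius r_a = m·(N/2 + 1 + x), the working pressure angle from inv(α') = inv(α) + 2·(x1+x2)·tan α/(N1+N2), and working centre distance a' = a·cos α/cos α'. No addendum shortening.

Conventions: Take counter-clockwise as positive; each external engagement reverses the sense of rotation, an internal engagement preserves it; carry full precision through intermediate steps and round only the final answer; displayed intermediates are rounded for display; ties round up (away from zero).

1.6163

recognized (one external pair, fixed centres): single-mesh tooth geometry, m = 4.831, N1 = 39, N2 = 26
base radii: r_b1 = 89.480338, r_b2 = 59.653559
tip radii: r_a1 = 100.151461, r_a2 = 69.503597
inv(α') = inv(18.222°) + 2·(+0.231+0.387)·tan α/(39+26) = 0.01743494  ⇒  α' = 21.03495°
a' = a·cos α / cos α' = 157.0075·cos 18.222°/cos 21.03495° = 159.781470
action lengths: √(r_a1²−r_b1²) = 44.984267, √(r_a2²−r_b2²) = 35.667954
base pitch p_b = π·m·cos α = 14.415937
CR = (44.984267 + 35.667954 − 159.781470·sin 21.03495°)/14.415937 = 1.616314
contact ratio ≈ 1.6163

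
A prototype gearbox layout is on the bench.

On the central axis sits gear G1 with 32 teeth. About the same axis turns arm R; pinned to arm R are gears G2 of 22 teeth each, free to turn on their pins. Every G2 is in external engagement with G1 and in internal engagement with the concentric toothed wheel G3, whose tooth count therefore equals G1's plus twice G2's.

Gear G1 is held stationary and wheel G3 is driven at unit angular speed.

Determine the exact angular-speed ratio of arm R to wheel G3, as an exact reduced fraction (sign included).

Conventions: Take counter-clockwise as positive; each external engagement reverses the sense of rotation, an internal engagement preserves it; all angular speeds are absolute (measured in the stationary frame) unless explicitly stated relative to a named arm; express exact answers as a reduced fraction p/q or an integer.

class = planetary set [G3 = 32+2·22 = 76; Willis about the carrier]
ring teeth: 32 + 2·22 = 76
32(ω_sun−ω_arm) = −76(ω_ring−ω_arm),  ω_sun = 0, ω_ring = 1
32(0−ω_arm) = −76(1−ω_arm)  ⇒  108·ω_arm = 76  ⇒  ω_arm = 19/27
ω_out/ω_in = 19/27

19/27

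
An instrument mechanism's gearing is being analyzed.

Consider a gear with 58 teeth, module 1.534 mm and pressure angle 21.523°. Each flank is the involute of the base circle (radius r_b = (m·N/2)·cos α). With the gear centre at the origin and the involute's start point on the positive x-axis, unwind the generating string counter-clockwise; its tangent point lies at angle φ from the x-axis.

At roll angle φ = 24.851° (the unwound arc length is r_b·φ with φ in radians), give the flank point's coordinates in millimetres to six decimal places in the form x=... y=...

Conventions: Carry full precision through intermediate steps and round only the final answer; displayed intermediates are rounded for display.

x=45.095485 y=1.104544

class = single-mesh tooth geometry [base-circle involute, m = 1.534, 58T]
pitch radius r_p = m·N/2 = 1.534·58/2 = 44.486000
base radius r_b = r_p·cos α = 44.486000·cos 21.523° = 41.384008
roll angle φ = 24.851° = 0.43373177 rad
x = r_b·(cos φ + φ·sin φ) = 45.095485
y = r_b·(sin φ − φ·cos φ) = 1.104544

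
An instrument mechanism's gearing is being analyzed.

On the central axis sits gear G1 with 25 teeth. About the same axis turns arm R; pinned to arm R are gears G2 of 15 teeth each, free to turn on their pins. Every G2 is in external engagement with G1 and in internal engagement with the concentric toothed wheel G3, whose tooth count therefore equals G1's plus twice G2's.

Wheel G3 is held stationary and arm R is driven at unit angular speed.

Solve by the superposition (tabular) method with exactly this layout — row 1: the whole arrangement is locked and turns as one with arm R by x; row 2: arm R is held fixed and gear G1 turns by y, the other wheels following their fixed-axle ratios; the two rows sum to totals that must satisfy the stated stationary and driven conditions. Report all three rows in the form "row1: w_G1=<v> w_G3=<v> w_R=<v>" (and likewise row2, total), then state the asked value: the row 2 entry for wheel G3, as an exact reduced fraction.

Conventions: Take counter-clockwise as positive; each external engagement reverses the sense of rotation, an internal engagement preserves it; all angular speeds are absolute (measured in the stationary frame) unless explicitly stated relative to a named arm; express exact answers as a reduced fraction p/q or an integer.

row1: w_G1=1 w_G3=1 w_R=1
row2: w_G1=11/5 w_G3=-1 w_R=0
total: w_G1=16/5 w_G3=0 w_R=1
asked value: -1

recognized (axles ride arm R): planetary set, 25/15/55 teeth
row 1 (train locked, turned with arm): all members turn x
row 2 — arm fixed, fixed-axis ratios: sun y, ring −(25/55)·y, arm 0
boundary: total ω_ring = x − (25/55)·y = 0 and total ω_arm = x = 1  ⇒  y = 11/5, x = 1
row 2 ring = −(25/55)·11/5 = -1
totals (row 1 + row 2): sun 1 + 11/5 = 16/5, ring 1 + (-1) = 0, arm 1 + 0 = 1
asked cell (row2, ring) = -1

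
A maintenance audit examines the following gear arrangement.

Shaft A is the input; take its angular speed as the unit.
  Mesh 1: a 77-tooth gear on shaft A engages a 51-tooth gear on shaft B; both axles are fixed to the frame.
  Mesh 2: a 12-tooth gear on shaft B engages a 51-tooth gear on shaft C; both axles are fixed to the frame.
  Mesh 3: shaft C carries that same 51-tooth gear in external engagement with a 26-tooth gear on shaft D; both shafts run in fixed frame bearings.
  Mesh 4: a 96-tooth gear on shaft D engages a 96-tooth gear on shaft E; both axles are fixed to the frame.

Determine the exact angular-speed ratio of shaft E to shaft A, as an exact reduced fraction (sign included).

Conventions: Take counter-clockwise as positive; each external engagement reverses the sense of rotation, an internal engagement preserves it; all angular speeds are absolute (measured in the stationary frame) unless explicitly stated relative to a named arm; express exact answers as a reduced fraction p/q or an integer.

154/221

class = fixed-axis compound train [4 meshes; 4 ratios multiply, 4 sense flips]
mesh 1 [77T→51T]: running ratio 77/51, sense −
mesh 2 [12T→51T]: running ratio 308/867, sense +
mesh 3 [51T→26T]: running ratio 154/221, sense −
mesh 4 [96T→96T]: running ratio 154/221, sense +
ω_out/ω_in = 154/221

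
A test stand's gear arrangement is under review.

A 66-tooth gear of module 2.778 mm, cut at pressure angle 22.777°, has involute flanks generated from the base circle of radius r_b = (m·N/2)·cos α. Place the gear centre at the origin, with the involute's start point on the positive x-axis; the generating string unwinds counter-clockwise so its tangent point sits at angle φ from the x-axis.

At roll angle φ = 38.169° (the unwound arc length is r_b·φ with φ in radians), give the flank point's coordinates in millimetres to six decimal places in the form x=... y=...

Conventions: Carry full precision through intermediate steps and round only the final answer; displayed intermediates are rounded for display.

x=101.250641 y=7.965843

class = single-mesh tooth geometry [base-circle involute, m = 2.778, 66T]
pitch radius r_p = m·N/2 = 2.778·66/2 = 91.674000
base radius r_b = r_p·cos α = 91.674000·cos 22.777° = 84.525136
roll angle φ = 38.169° = 0.66617472 rad
x = r_b·(cos φ + φ·sin φ) = 101.250641
y = r_b·(sin φ − φ·cos φ) = 7.965843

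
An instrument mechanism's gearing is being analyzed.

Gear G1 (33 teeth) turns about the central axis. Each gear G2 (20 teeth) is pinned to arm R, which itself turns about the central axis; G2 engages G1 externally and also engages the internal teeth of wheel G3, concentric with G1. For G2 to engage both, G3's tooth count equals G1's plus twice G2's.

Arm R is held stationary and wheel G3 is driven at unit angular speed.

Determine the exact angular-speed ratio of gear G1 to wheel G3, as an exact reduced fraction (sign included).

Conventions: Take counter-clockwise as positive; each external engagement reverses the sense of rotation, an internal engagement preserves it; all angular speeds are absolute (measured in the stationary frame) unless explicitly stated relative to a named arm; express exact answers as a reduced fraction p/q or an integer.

topology: planetary set — G1 33T / G2 20T / G3 73T, arm = carrier (Willis)
ring teeth: 33 + 2·20 = 73
33(ω_sun−ω_arm) = −73(ω_ring−ω_arm),  ω_arm = 0, ω_ring = 1
ω_sun = 0 − (73/33)(1−0) = -73/33
ω_out/ω_in = -73/33

-73/33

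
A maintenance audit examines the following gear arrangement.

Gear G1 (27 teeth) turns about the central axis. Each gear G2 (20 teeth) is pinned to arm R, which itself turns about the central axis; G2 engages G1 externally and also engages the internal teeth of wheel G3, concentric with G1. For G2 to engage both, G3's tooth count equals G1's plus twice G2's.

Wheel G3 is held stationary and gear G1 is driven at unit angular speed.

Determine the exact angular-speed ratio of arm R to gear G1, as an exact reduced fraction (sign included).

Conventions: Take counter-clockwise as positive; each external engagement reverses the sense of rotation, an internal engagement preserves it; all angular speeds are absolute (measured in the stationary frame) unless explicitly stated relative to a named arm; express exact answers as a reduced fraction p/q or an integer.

27/94

topology: planetary set — G1 27T / G2 20T / G3 67T, arm = carrier (Willis)
ring teeth: 27 + 2·20 = 67
27(ω_sun−ω_arm) = −67(ω_ring−ω_arm),  ω_ring = 0, ω_sun = 1
27(1−ω_arm) = −67(0−ω_arm)  ⇒  94·ω_arm = 27  ⇒  ω_arm = 27/94
ω_out/ω_in = 27/94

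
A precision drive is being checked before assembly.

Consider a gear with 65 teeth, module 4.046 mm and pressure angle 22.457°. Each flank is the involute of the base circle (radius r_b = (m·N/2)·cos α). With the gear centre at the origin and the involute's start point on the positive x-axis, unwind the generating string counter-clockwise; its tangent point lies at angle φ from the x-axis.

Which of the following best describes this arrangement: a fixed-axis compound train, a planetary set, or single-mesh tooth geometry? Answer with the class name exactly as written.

class = single-mesh tooth geometry [base-circle involute, m = 4.046, 65T]
classification: single-mesh tooth geometry

single-mesh tooth geometry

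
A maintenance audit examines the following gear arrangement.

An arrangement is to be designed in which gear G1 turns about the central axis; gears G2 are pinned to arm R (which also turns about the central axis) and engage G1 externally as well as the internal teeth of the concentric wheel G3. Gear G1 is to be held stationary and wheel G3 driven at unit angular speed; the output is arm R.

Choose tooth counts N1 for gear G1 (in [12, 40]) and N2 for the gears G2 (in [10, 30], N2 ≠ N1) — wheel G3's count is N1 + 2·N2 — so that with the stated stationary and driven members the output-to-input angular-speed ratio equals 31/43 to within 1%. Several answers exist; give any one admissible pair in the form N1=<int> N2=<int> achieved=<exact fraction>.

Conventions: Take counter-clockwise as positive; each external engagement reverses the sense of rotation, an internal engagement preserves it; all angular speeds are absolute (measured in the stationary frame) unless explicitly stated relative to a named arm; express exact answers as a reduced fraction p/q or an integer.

N1=24 N2=19 achieved=31/43

topology: planetary set — design target 31/43, arm = carrier (Willis)
Willis with ω_sun = 0: ω_arm/ω_ring = N3/(N1+N3); set equal to 31/43  ⇒  N3/N1 = (31/43)/(1 − 31/43) = 31/12
N3 = N1 + 2·N2  ⇒  N2/N1 = (N3/N1 − 1)/2 = (31/12 − 1)/2 = 19/24
smallest multiple with N1 ≥ 12 and N2 ≥ 10: k = 1  ⇒  N1 = 1·24 = 24, N2 = 1·19 = 19 (N1 ≤ 40, N2 ≤ 30, N2 ≠ N1 ✓), N3 = 24 + 2·19 = 62
check: N3/(N1+N3) with N1 = 24, N3 = 62 gives 31/43; |achieved − target| = 0 ≤ 31/4300 ✓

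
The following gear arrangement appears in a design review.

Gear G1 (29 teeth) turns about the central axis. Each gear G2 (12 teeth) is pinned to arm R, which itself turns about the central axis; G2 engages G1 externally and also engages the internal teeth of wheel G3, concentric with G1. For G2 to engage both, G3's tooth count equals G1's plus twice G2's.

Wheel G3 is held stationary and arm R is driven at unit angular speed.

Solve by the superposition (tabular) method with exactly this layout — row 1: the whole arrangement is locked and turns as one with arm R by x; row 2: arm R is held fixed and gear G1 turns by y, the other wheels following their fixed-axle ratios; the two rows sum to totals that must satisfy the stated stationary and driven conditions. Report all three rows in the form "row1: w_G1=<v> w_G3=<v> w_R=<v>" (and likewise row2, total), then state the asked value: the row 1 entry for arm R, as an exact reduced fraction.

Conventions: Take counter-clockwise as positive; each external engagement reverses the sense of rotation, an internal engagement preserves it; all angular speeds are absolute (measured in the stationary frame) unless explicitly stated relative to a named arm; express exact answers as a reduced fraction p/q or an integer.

row1: w_G1=1 w_G3=1 w_R=1
row2: w_G1=53/29 w_G3=-1 w_R=0
total: w_G1=82/29 w_G3=0 w_R=1
asked value: 1

class = planetary set [G3 = 29+2·12 = 53; Willis about the carrier]
row 1: whole set turns with the arm by x
superposition row 2 [arm held]: sun y, ring −(29/53)·y, arm 0
boundary: total ω_ring = x − (29/53)·y = 0 and total ω_arm = x = 1  ⇒  y = 53/29, x = 1
row 2 ring = −(29/53)·53/29 = -1
totals (row 1 + row 2): sun 1 + 53/29 = 82/29, ring 1 + (-1) = 0, arm 1 + 0 = 1
asked cell (row1, arm) = 1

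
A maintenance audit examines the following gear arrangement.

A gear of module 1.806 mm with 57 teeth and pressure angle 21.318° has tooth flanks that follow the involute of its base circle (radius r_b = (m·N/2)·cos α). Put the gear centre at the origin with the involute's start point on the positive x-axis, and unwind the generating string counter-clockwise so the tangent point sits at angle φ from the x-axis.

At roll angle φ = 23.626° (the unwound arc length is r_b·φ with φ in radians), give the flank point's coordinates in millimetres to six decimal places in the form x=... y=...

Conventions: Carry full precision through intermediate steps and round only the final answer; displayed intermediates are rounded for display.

x=51.854039 y=1.101692

class = single-mesh tooth geometry [base-circle involute, m = 1.806, 57T]
pitch radius r_p = m·N/2 = 1.806·57/2 = 51.471000
base radius r_b = r_p·cos α = 51.471000·cos 21.318° = 47.949203
roll angle φ = 23.626° = 0.41235149 rad
x = r_b·(cos φ + φ·sin φ) = 51.854039
y = r_b·(sin φ − φ·cos φ) = 1.101692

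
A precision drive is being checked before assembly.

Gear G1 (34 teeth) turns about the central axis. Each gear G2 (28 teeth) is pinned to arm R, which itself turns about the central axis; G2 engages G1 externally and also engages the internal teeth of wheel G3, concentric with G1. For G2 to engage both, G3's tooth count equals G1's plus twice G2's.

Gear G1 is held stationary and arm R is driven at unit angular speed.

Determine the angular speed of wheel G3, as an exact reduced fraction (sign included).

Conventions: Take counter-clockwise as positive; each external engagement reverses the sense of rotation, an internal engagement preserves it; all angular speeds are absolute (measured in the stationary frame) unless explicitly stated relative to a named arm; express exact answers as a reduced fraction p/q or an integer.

62/45

topology: planetary set — G1 34T / G2 28T / G3 90T, arm = carrier (Willis)
ring teeth: 34 + 2·28 = 90
34(ω_sun−ω_arm) = −90(ω_ring−ω_arm),  ω_sun = 0, ω_arm = 1
ω_ring = 1 − (34/90)(0−1) = 62/45
exact speed ratio = 62/45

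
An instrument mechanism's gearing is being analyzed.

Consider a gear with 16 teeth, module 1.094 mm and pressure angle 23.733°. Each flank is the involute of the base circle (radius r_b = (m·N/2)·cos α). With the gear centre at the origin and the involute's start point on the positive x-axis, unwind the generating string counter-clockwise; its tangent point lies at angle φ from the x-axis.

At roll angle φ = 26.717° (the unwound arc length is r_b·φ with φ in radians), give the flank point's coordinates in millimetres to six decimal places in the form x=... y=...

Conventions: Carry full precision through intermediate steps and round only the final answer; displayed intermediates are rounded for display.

x=8.836102 y=0.264932

topology: single-mesh involute geometry — m = 1.094, N = 16
pitch radius r_p = m·N/2 = 1.094·16/2 = 8.752000
base radius r_b = r_p·cos α = 8.752000·cos 23.733° = 8.011852
roll angle φ = 26.717° = 0.46629962 rad
x = r_b·(cos φ + φ·sin φ) = 8.836102
y = r_b·(sin φ − φ·cos φ) = 0.264932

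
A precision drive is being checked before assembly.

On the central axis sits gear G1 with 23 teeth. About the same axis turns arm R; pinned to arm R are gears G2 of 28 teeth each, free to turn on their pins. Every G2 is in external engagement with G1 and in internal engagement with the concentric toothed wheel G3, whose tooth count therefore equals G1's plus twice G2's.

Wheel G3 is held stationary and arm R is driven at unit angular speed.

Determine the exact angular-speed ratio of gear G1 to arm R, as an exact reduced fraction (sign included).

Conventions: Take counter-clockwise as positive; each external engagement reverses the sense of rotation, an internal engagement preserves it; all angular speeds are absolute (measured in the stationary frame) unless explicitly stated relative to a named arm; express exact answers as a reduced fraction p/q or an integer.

class = planetary set [G3 = 23+2·28 = 79; Willis about the carrier]
ring teeth: 23 + 2·28 = 79
23(ω_sun−ω_arm) = −79(ω_ring−ω_arm),  ω_ring = 0, ω_arm = 1
ω_sun = 1 − (79/23)(0−1) = 102/23
ω_out/ω_in = 102/23

102/23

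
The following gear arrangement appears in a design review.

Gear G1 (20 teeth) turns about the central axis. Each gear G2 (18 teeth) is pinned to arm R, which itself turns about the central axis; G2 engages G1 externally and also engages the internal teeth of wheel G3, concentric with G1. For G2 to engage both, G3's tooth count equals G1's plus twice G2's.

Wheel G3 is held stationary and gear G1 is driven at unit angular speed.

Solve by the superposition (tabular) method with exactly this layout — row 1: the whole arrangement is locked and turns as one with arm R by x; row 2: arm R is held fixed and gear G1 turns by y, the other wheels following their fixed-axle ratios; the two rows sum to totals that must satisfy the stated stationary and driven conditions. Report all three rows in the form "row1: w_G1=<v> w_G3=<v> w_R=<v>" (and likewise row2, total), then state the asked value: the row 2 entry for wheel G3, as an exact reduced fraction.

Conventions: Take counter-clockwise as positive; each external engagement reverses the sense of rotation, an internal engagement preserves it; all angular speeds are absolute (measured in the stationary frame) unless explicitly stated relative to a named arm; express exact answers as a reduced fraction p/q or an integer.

row1: w_G1=5/19 w_G3=5/19 w_R=5/19
row2: w_G1=14/19 w_G3=-5/19 w_R=0
total: w_G1=1 w_G3=0 w_R=5/19
asked value: -5/19

recognized (axles ride arm R): planetary set, 20/18/56 teeth
row 1: whole set turns with the arm by x
superposition row 2 [arm held]: sun y, ring −(20/56)·y, arm 0
boundary: total ω_ring = x − (20/56)·y = 0 and total ω_sun = x + y = 1  ⇒  y = 14/19, x = 5/19
row 2 ring = −(20/56)·14/19 = -5/19
totals (row 1 + row 2): sun 5/19 + 14/19 = 1, ring 5/19 + (-5/19) = 0, arm 5/19 + 0 = 5/19
asked cell (row2, ring) = -5/19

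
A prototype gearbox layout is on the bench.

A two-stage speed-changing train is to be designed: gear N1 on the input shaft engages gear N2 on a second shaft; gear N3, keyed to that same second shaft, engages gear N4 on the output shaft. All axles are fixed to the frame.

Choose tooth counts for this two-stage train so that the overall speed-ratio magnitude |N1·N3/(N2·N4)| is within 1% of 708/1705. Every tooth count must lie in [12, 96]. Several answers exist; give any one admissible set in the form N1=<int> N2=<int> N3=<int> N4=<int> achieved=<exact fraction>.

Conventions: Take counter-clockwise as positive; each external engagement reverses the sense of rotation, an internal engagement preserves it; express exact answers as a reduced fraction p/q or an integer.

class = fixed-axis compound train [2-stage, 708/1705 wanted]
target = 708/1705 in lowest terms: an exact hit needs N1·N3 = k·708 and N2·N4 = k·1705 for one integer k, every count in [12, 96]; additionally prefer no 1:1 stage (N1 ≠ N2, N3 ≠ N4)
k = 1: N1·N3 = 708 = 12·59, N2·N4 = 1705 = 31·55
achieved = 12·59/(31·55) = 708/1705; |achieved − target| = 0 ≤ 177/42625 ✓

N1=12 N2=31 N3=59 N4=55 achieved=708/1705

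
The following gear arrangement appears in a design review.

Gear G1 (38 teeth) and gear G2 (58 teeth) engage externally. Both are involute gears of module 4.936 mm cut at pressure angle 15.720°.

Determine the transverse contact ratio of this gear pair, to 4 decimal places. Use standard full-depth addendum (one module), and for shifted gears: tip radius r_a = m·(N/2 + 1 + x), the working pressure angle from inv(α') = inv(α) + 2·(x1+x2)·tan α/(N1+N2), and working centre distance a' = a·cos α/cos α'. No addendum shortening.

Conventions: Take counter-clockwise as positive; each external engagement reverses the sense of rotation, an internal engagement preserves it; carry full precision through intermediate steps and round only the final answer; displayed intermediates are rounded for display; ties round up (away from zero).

2.0093

single-mesh involute tooth geometry (38T engaging 58T at module 4.936)
base radii: r_b1 = 90.276219, r_b2 = 137.790018
tip radii: r_a1 = 98.720000, r_a2 = 148.080000
no profile shift: α' = α, a' = a
action lengths: √(r_a1²−r_b1²) = 39.948001, √(r_a2²−r_b2²) = 54.236495
base pitch p_b = π·m·cos α = 14.926900
CR = (39.948001 + 54.236495 − 236.928000·sin 15.72000°)/14.926900 = 2.009262
contact ratio ≈ 2.0093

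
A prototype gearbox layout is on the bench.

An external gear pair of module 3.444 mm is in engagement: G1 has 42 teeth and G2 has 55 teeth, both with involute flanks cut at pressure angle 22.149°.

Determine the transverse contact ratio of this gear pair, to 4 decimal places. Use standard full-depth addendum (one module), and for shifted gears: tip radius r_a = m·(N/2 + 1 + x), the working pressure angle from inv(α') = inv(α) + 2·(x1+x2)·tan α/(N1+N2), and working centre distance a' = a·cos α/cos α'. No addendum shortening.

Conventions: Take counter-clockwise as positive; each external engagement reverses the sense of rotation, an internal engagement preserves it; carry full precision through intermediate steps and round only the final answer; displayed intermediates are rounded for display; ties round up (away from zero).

recognized (one external pair, fixed centres): single-mesh tooth geometry, m = 3.444, N1 = 42, N2 = 55
base radii: r_b1 = 66.986962, r_b2 = 87.721021
tip radii: r_a1 = 75.768000, r_a2 = 98.154000
no profile shift: α' = α, a' = a
action lengths: √(r_a1²−r_b1²) = 35.405321, √(r_a2²−r_b2²) = 44.036690
base pitch p_b = π·m·cos α = 10.021226
CR = (35.405321 + 44.036690 − 167.034000·sin 22.14900°)/10.021226 = 1.643256
contact ratio ≈ 1.6433

1.6433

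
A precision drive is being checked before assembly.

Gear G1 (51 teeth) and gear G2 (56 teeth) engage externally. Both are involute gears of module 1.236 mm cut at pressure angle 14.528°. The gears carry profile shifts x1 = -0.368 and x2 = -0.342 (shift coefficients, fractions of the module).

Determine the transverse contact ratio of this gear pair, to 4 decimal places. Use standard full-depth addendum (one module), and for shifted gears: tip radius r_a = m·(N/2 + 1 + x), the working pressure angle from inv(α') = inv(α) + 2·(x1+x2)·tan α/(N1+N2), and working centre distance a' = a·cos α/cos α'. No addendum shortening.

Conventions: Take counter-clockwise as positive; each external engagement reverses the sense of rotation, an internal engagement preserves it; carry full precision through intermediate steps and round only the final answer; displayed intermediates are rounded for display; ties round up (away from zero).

recognized (one external pair, fixed centres): single-mesh tooth geometry, m = 1.236, N1 = 51, N2 = 56
base radii: r_b1 = 30.510217, r_b2 = 33.501415
tip radii: r_a1 = 32.299152, r_a2 = 35.421288
inv(α') = inv(14.528°) + 2·(-0.368-0.342)·tan α/(51+56) = 0.00213855  ⇒  α' = 10.59761°
a' = a·cos α / cos α' = 66.1260·cos 14.528°/cos 10.59761° = 65.122424
action lengths: √(r_a1²−r_b1²) = 10.600088, √(r_a2²−r_b2²) = 11.503167
base pitch p_b = π·m·cos α = 3.758850
CR = (10.600088 + 11.503167 − 65.122424·sin 10.59761°)/3.758850 = 2.694059
contact ratio ≈ 2.6941

2.6941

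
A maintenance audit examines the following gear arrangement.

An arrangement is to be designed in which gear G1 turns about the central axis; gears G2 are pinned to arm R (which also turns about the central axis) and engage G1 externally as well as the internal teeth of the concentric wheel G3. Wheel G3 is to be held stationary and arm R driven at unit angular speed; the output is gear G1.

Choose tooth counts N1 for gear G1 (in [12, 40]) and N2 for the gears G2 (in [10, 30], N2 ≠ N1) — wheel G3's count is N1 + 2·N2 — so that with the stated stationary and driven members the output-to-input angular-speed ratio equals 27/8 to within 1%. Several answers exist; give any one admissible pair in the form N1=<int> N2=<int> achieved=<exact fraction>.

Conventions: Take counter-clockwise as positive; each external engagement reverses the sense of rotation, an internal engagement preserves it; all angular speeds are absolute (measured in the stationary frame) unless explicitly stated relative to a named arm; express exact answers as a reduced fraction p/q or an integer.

planetary set to be sized for 27/8 (Willis relation)
Willis with ω_ring = 0: ω_sun/ω_arm = (N1+N3)/N1; set equal to 27/8  ⇒  N3/N1 = 27/8 − 1 = 19/8
N3 = N1 + 2·N2  ⇒  N2/N1 = (N3/N1 − 1)/2 = (19/8 − 1)/2 = 11/16
smallest multiple with N1 ≥ 12 and N2 ≥ 10: k = 1  ⇒  N1 = 1·16 = 16, N2 = 1·11 = 11 (N1 ≤ 40, N2 ≤ 30, N2 ≠ N1 ✓), N3 = 16 + 2·11 = 38
check: (N1+N3)/N1 with N1 = 16, N3 = 38 gives 27/8; |achieved − target| = 0 ≤ 27/800 ✓

N1=16 N2=11 achieved=27/8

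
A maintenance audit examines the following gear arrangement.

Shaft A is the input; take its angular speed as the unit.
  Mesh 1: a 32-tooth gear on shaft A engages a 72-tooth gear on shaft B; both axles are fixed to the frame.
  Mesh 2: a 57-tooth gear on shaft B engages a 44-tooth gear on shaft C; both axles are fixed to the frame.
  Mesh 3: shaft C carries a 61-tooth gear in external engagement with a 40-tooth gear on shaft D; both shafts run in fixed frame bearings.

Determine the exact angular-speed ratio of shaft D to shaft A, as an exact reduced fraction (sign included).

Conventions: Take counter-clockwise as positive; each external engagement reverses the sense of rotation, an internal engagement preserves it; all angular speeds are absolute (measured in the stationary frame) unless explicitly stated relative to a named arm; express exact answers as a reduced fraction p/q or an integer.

class = fixed-axis compound train [3 meshes; 3 ratios multiply, 3 sense flips]
mesh 1 [32T→72T]: running ratio 4/9, sense −
mesh 2 [57T→44T]: running ratio 19/33, sense +
mesh 3 [61T→40T]: running ratio 1159/1320, sense −
ω_out/ω_in = -1159/1320

-1159/1320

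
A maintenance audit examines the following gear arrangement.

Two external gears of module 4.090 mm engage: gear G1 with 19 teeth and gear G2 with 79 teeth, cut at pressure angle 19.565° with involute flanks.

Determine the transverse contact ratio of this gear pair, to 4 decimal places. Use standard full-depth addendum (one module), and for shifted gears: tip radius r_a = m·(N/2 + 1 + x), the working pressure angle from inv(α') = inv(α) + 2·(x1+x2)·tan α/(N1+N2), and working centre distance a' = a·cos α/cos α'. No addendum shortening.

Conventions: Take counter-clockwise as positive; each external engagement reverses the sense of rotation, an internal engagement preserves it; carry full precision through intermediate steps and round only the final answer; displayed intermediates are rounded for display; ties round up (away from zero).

1.7050

recognized (one external pair, fixed centres): single-mesh tooth geometry, m = 4.090, N1 = 19, N2 = 79
base radii: r_b1 = 36.611597, r_b2 = 152.227169
tip radii: r_a1 = 42.945000, r_a2 = 165.645000
no profile shift: α' = α, a' = a
action lengths: √(r_a1²−r_b1²) = 22.446914, √(r_a2²−r_b2²) = 65.308156
base pitch p_b = π·m·cos α = 12.107234
CR = (22.446914 + 65.308156 − 200.410000·sin 19.56500°)/12.107234 = 1.704978
contact ratio ≈ 1.7050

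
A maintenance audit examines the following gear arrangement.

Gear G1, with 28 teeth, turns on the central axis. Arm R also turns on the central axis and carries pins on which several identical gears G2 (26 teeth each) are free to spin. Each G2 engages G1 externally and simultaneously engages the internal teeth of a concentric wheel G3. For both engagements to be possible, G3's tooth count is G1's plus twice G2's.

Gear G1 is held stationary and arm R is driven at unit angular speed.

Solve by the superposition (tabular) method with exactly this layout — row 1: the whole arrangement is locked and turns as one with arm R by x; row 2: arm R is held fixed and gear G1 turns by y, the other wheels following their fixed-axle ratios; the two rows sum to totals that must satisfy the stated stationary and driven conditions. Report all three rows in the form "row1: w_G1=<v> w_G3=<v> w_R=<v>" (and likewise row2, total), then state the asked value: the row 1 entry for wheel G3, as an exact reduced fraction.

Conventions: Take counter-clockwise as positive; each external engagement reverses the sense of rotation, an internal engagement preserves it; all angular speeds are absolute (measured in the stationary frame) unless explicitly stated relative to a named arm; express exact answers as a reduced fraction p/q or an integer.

planetary set (28T centre, 26T on arm, 80T internal) — Willis relation
superposition row 1 [locked train]: every member turns x
row 2 (arm held, sun turns y): ω_ring = −(28/80)·y, ω_arm = 0
boundary: total ω_sun = x + y = 0 and total ω_arm = x = 1  ⇒  y = -1, x = 1
row 2 ring = −(28/80)·(-1) = 7/20
totals (row 1 + row 2): sun 1 + (-1) = 0, ring 1 + 7/20 = 27/20, arm 1 + 0 = 1
asked cell (row1, ring) = 1

row1: w_G1=1 w_G3=1 w_R=1
row2: w_G1=-1 w_G3=7/20 w_R=0
total: w_G1=0 w_G3=27/20 w_R=1
asked value: 1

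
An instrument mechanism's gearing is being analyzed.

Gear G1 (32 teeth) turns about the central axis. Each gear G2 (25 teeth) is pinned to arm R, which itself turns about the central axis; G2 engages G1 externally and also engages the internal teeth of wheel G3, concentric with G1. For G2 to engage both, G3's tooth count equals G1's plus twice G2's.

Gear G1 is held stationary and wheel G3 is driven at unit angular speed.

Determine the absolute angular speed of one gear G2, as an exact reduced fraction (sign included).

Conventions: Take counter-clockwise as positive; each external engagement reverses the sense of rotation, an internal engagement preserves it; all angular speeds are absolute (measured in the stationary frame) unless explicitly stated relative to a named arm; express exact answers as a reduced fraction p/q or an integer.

recognized (axles ride arm R): planetary set, 32/25/82 teeth
ring teeth: 32 + 2·25 = 82
32(ω_sun−ω_arm) = −82(ω_ring−ω_arm),  ω_sun = 0, ω_ring = 1
32(0−ω_arm) = −82(1−ω_arm)  ⇒  114·ω_arm = 82  ⇒  ω_arm = 41/57
sun–planet mesh: 32·(0−41/57) = −25·(ω_p−ω_arm)  ⇒  ω_p−ω_arm = 1312/1425
ω_p = 41/57 + 1312/1425 = 41/25
exact speed ratio = 41/25

41/25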